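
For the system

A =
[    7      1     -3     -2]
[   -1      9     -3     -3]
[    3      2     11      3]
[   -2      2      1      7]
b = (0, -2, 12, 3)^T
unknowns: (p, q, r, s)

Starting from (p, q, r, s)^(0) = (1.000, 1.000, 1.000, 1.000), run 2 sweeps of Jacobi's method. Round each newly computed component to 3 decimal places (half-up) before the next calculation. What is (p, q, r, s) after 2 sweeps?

(0.158, 0.058, 0.756, 0.381)

Iteration 1:
  p = (0 - (1)·1.000 - (-3)·1.000 - (-2)·1.000) / (7) = 0.571
  q = (-2 - (-1)·1.000 - (-3)·1.000 - (-3)·1.000) / (9) = 0.556
  r = (12 - (3)·1.000 - (2)·1.000 - (3)·1.000) / (11) = 0.364
  s = (3 - (-2)·1.000 - (2)·1.000 - (1)·1.000) / (7) = 0.286
Iteration 2:
  p = (0 - (1)·0.556 - (-3)·0.364 - (-2)·0.286) / (7) = 0.158
  q = (-2 - (-1)·0.571 - (-3)·0.364 - (-3)·0.286) / (9) = 0.058
  r = (12 - (3)·0.571 - (2)·0.556 - (3)·0.286) / (11) = 0.756
  s = (3 - (-2)·0.571 - (2)·0.556 - (1)·0.364) / (7) = 0.381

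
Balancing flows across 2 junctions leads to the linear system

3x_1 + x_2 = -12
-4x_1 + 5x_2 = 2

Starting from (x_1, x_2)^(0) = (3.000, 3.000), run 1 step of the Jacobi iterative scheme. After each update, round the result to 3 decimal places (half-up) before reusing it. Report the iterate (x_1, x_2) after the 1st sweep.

(-5.000, 2.800)

Iteration 1:
  x_1 = (-12 - (1)·3.000) / (3) = -5.000
  x_2 = (2 - (-4)·3.000) / (5) = 2.800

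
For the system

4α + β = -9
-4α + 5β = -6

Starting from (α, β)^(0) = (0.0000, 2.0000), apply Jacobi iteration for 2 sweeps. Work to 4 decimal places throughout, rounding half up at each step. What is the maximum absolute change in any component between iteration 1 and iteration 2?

Iteration 1:
  α = (-9 - (1)·2.0000) / (4) = -2.7500
  β = (-6 - (-4)·0.0000) / (5) = -1.2000
Iteration 2:
  α = (-9 - (1)·-1.2000) / (4) = -1.9500
  β = (-6 - (-4)·-2.7500) / (5) = -3.4000
Change: (0.8000, -2.2000) → max |·| = 2.2000

2.2000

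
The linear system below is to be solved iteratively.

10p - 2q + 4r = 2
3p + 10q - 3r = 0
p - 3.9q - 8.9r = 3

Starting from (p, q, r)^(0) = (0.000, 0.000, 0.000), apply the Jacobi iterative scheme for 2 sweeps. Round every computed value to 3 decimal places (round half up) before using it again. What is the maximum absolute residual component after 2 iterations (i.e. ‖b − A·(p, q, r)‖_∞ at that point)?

0.766

Iteration 1:
  p = (2 - (-2)·0.000 - (4)·0.000) / (10) = 0.200
  q = (0 - (3)·0.000 - (-3)·0.000) / (10) = 0.000
  r = (3 - (1)·0.000 - (-3.9)·0.000) / (-8.9) = -0.337
Iteration 2:
  p = (2 - (-2)·0.000 - (4)·-0.337) / (10) = 0.335
  q = (0 - (3)·0.200 - (-3)·-0.337) / (10) = -0.161
  r = (3 - (1)·0.200 - (-3.9)·0.000) / (-8.9) = -0.315
Residual b − A·x = (-0.412, -0.340, -0.766); ∞-norm = 0.766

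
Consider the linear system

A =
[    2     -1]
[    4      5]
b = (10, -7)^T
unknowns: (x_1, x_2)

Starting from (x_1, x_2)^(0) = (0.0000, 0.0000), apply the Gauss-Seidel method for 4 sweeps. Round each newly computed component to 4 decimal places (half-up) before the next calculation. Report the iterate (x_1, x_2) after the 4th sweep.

Iteration 1:
  x_1 = (10 - (-1)·0.0000) / (2) = 5.0000
  x_2 = (-7 - (4)·5.0000) / (5) = -5.4000
Iteration 2:
  x_1 = (10 - (-1)·-5.4000) / (2) = 2.3000
  x_2 = (-7 - (4)·2.3000) / (5) = -3.2400
Iteration 3:
  x_1 = (10 - (-1)·-3.2400) / (2) = 3.3800
  x_2 = (-7 - (4)·3.3800) / (5) = -4.1040
Iteration 4:
  x_1 = (10 - (-1)·-4.1040) / (2) = 2.9480
  x_2 = (-7 - (4)·2.9480) / (5) = -3.7584

(2.9480, -3.7584)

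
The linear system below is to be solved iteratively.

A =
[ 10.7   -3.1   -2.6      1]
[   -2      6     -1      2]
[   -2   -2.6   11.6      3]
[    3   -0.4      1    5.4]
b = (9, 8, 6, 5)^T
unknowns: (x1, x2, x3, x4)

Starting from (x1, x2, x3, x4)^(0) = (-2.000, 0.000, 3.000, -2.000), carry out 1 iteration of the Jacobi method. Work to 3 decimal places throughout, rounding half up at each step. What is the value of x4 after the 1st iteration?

Iteration 1:
  x1 = (9 - (-3.1)·0.000 - (-2.6)·3.000 - (1)·-2.000) / (10.7) = 1.757
  x2 = (8 - (-2)·-2.000 - (-1)·3.000 - (2)·-2.000) / (6) = 1.833
  x3 = (6 - (-2)·-2.000 - (-2.6)·0.000 - (3)·-2.000) / (11.6) = 0.690
  x4 = (5 - (3)·-2.000 - (-0.4)·0.000 - (1)·3.000) / (5.4) = 1.481

1.481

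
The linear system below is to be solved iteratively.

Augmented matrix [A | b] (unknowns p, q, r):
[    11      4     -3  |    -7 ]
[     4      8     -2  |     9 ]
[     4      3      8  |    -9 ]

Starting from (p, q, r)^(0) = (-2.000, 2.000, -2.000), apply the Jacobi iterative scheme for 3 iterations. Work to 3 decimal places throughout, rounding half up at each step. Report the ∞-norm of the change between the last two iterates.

0.310

Iteration 1:
  p = (-7 - (4)·2.000 - (-3)·-2.000) / (11) = -1.909
  q = (9 - (4)·-2.000 - (-2)·-2.000) / (8) = 1.625
  r = (-9 - (4)·-2.000 - (3)·2.000) / (8) = -0.875
Iteration 2:
  p = (-7 - (4)·1.625 - (-3)·-0.875) / (11) = -1.466
  q = (9 - (4)·-1.909 - (-2)·-0.875) / (8) = 1.861
  r = (-9 - (4)·-1.909 - (3)·1.625) / (8) = -0.780
Iteration 3:
  p = (-7 - (4)·1.861 - (-3)·-0.780) / (11) = -1.526
  q = (9 - (4)·-1.466 - (-2)·-0.780) / (8) = 1.663
  r = (-9 - (4)·-1.466 - (3)·1.861) / (8) = -1.090
Change: (-0.060, -0.198, -0.310) → max |·| = 0.310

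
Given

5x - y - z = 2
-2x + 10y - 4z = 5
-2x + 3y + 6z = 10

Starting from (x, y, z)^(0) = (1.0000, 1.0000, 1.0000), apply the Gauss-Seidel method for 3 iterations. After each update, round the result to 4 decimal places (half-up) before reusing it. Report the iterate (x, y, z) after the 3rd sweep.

(0.9168, 1.2211, 1.3617)

Iteration 1:
  x = (2 - (-1)·1.0000 - (-1)·1.0000) / (5) = 0.8000
  y = (5 - (-2)·0.8000 - (-4)·1.0000) / (10) = 1.0600
  z = (10 - (-2)·0.8000 - (3)·1.0600) / (6) = 1.4033
Iteration 2:
  x = (2 - (-1)·1.0600 - (-1)·1.4033) / (5) = 0.8927
  y = (5 - (-2)·0.8927 - (-4)·1.4033) / (10) = 1.2399
  z = (10 - (-2)·0.8927 - (3)·1.2399) / (6) = 1.3443
Iteration 3:
  x = (2 - (-1)·1.2399 - (-1)·1.3443) / (5) = 0.9168
  y = (5 - (-2)·0.9168 - (-4)·1.3443) / (10) = 1.2211
  z = (10 - (-2)·0.9168 - (3)·1.2211) / (6) = 1.3617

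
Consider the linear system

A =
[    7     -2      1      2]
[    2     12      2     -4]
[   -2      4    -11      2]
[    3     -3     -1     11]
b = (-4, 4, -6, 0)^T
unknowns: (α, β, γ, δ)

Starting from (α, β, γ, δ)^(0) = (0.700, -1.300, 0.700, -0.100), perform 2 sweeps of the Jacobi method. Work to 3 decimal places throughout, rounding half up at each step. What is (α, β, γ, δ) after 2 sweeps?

Iteration 1:
  α = (-4 - (-2)·-1.300 - (1)·0.700 - (2)·-0.100) / (7) = -1.014
  β = (4 - (2)·0.700 - (2)·0.700 - (-4)·-0.100) / (12) = 0.067
  γ = (-6 - (-2)·0.700 - (4)·-1.300 - (2)·-0.100) / (-11) = -0.073
  δ = (0 - (3)·0.700 - (-3)·-1.300 - (-1)·0.700) / (11) = -0.482
Iteration 2:
  α = (-4 - (-2)·0.067 - (1)·-0.073 - (2)·-0.482) / (7) = -0.404
  β = (4 - (2)·-1.014 - (2)·-0.073 - (-4)·-0.482) / (12) = 0.354
  γ = (-6 - (-2)·-1.014 - (4)·0.067 - (2)·-0.482) / (-11) = 0.667
  δ = (0 - (3)·-1.014 - (-3)·0.067 - (-1)·-0.073) / (11) = 0.288

(-0.404, 0.354, 0.667, 0.288)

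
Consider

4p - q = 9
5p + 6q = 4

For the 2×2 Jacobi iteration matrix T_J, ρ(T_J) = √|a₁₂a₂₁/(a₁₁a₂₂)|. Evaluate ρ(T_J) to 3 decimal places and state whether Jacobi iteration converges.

0.456

a₁₂a₂₁/(a₁₁a₂₂) = (-1)·(5) / ((4)·(6)) = -0.208333
ρ = √|-0.208333| = √0.208333 = 0.456
ρ < 1, so Jacobi converges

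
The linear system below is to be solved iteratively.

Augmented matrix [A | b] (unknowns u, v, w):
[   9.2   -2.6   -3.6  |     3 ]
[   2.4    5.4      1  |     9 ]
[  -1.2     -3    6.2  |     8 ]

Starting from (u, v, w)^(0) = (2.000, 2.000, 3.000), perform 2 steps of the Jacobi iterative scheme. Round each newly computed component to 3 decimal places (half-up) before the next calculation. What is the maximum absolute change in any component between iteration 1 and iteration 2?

Iteration 1:
  u = (3 - (-2.6)·2.000 - (-3.6)·3.000) / (9.2) = 2.065
  v = (9 - (2.4)·2.000 - (1)·3.000) / (5.4) = 0.222
  w = (8 - (-1.2)·2.000 - (-3)·2.000) / (6.2) = 2.645
Iteration 2:
  u = (3 - (-2.6)·0.222 - (-3.6)·2.645) / (9.2) = 1.424
  v = (9 - (2.4)·2.065 - (1)·2.645) / (5.4) = 0.259
  w = (8 - (-1.2)·2.065 - (-3)·0.222) / (6.2) = 1.797
Change: (-0.641, 0.037, -0.848) → max |·| = 0.848

0.848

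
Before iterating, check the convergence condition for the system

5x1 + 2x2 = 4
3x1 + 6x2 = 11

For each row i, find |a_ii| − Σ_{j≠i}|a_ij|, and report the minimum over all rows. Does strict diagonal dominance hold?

row 1: |5| − (2) = 3
row 2: |6| − (3) = 3
minimum over rows = 3 → strictly diagonally dominant (convergence guaranteed)

3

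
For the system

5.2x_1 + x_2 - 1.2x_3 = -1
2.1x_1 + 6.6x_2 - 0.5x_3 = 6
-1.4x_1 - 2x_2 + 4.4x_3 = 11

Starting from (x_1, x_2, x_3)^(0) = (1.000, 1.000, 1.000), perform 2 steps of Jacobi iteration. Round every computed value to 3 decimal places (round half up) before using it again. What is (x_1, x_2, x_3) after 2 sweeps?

Iteration 1:
  x_1 = (-1 - (1)·1.000 - (-1.2)·1.000) / (5.2) = -0.154
  x_2 = (6 - (2.1)·1.000 - (-0.5)·1.000) / (6.6) = 0.667
  x_3 = (11 - (-1.4)·1.000 - (-2)·1.000) / (4.4) = 3.273
Iteration 2:
  x_1 = (-1 - (1)·0.667 - (-1.2)·3.273) / (5.2) = 0.435
  x_2 = (6 - (2.1)·-0.154 - (-0.5)·3.273) / (6.6) = 1.206
  x_3 = (11 - (-1.4)·-0.154 - (-2)·0.667) / (4.4) = 2.754

(0.435, 1.206, 2.754)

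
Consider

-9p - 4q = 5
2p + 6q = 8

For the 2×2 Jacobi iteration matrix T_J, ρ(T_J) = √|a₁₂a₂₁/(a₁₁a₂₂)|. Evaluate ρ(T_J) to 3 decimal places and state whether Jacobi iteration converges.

0.385

a₁₂a₂₁/(a₁₁a₂₂) = (-4)·(2) / ((-9)·(6)) = 0.148148
ρ = √|0.148148| = √0.148148 = 0.385
ρ < 1, so Jacobi converges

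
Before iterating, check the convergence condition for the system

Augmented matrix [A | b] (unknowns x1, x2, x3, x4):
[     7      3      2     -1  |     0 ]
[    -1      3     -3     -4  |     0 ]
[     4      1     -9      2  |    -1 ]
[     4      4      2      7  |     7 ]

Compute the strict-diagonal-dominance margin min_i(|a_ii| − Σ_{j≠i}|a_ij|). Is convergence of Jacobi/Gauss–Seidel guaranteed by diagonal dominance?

row 1: |7| − (3+2+1) = 1
row 2: |3| − (1+3+4) = -5
row 3: |-9| − (4+1+2) = 2
row 4: |7| − (4+4+2) = -3
minimum over rows = -5 → not strictly diagonally dominant

-5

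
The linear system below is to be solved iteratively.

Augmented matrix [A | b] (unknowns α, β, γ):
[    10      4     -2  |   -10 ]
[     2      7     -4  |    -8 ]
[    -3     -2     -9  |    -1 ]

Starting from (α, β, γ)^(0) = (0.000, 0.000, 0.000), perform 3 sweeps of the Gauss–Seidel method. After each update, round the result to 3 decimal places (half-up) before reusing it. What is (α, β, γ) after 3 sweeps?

Iteration 1:
  α = (-10 - (4)·0.000 - (-2)·0.000) / (10) = -1.000
  β = (-8 - (2)·-1.000 - (-4)·0.000) / (7) = -0.857
  γ = (-1 - (-3)·-1.000 - (-2)·-0.857) / (-9) = 0.635
Iteration 2:
  α = (-10 - (4)·-0.857 - (-2)·0.635) / (10) = -0.530
  β = (-8 - (2)·-0.530 - (-4)·0.635) / (7) = -0.629
  γ = (-1 - (-3)·-0.530 - (-2)·-0.629) / (-9) = 0.428
Iteration 3:
  α = (-10 - (4)·-0.629 - (-2)·0.428) / (10) = -0.663
  β = (-8 - (2)·-0.663 - (-4)·0.428) / (7) = -0.709
  γ = (-1 - (-3)·-0.663 - (-2)·-0.709) / (-9) = 0.490

(-0.663, -0.709, 0.490)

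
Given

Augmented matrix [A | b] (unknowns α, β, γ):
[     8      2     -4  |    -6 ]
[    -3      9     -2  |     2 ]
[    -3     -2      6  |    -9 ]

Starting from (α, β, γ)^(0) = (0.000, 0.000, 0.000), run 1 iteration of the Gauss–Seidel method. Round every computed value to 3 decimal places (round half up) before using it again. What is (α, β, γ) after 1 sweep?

Iteration 1:
  α = (-6 - (2)·0.000 - (-4)·0.000) / (8) = -0.750
  β = (2 - (-3)·-0.750 - (-2)·0.000) / (9) = -0.028
  γ = (-9 - (-3)·-0.750 - (-2)·-0.028) / (6) = -1.884

(-0.750, -0.028, -1.884)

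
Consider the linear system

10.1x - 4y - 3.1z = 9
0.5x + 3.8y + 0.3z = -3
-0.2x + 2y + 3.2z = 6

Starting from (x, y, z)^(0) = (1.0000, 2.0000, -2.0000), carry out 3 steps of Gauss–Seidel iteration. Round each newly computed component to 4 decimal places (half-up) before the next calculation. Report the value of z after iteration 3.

2.6825

Iteration 1:
  x = (9 - (-4)·2.0000 - (-3.1)·-2.0000) / (10.1) = 1.0693
  y = (-3 - (0.5)·1.0693 - (0.3)·-2.0000) / (3.8) = -0.7723
  z = (6 - (-0.2)·1.0693 - (2)·-0.7723) / (3.2) = 2.4245
Iteration 2:
  x = (9 - (-4)·-0.7723 - (-3.1)·2.4245) / (10.1) = 1.3294
  y = (-3 - (0.5)·1.3294 - (0.3)·2.4245) / (3.8) = -1.1558
  z = (6 - (-0.2)·1.3294 - (2)·-1.1558) / (3.2) = 2.6805
Iteration 3:
  x = (9 - (-4)·-1.1558 - (-3.1)·2.6805) / (10.1) = 1.2561
  y = (-3 - (0.5)·1.2561 - (0.3)·2.6805) / (3.8) = -1.1664
  z = (6 - (-0.2)·1.2561 - (2)·-1.1664) / (3.2) = 2.6825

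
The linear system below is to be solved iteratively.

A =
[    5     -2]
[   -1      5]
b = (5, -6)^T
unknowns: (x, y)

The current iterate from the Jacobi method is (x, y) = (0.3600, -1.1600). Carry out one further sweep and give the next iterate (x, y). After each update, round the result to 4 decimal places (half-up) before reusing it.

(0.5360, -1.1280)

One sweep:
  x = (5 - (-2)·-1.1600) / (5) = 0.5360
  y = (-6 - (-1)·0.3600) / (5) = -1.1280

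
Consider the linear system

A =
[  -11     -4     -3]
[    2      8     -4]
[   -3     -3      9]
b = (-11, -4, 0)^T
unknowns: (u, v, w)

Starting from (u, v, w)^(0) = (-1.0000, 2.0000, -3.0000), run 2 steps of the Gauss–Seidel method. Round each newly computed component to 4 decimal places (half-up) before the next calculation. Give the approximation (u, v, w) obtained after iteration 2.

Iteration 1:
  u = (-11 - (-4)·2.0000 - (-3)·-3.0000) / (-11) = 1.0909
  v = (-4 - (2)·1.0909 - (-4)·-3.0000) / (8) = -2.2727
  w = (0 - (-3)·1.0909 - (-3)·-2.2727) / (9) = -0.3939
Iteration 2:
  u = (-11 - (-4)·-2.2727 - (-3)·-0.3939) / (-11) = 1.9339
  v = (-4 - (2)·1.9339 - (-4)·-0.3939) / (8) = -1.1804
  w = (0 - (-3)·1.9339 - (-3)·-1.1804) / (9) = 0.2512

(1.9339, -1.1804, 0.2512)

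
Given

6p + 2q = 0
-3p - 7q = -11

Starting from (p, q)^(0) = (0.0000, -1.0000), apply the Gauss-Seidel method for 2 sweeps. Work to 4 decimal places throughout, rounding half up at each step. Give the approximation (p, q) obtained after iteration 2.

(-0.4762, 1.7755)

Iteration 1:
  p = (0 - (2)·-1.0000) / (6) = 0.3333
  q = (-11 - (-3)·0.3333) / (-7) = 1.4286
Iteration 2:
  p = (0 - (2)·1.4286) / (6) = -0.4762
  q = (-11 - (-3)·-0.4762) / (-7) = 1.7755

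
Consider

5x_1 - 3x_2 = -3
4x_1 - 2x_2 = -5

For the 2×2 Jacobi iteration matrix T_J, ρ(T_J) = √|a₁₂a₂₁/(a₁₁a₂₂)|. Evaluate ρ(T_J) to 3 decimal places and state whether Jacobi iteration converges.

1.095

a₁₂a₂₁/(a₁₁a₂₂) = (-3)·(4) / ((5)·(-2)) = 1.200000
ρ = √|1.200000| = √1.200000 = 1.095
ρ > 1, so Jacobi diverges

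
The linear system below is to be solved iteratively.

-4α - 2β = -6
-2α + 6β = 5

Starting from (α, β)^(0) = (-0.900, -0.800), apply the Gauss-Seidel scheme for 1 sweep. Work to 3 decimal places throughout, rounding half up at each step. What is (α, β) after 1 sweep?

Iteration 1:
  α = (-6 - (-2)·-0.800) / (-4) = 1.900
  β = (5 - (-2)·1.900) / (6) = 1.467

(1.900, 1.467)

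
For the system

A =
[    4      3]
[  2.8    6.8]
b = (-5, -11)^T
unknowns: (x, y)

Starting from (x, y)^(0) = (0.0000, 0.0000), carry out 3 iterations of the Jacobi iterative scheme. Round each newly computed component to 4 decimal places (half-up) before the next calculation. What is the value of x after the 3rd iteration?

Iteration 1:
  x = (-5 - (3)·0.0000) / (4) = -1.2500
  y = (-11 - (2.8)·0.0000) / (6.8) = -1.6176
Iteration 2:
  x = (-5 - (3)·-1.6176) / (4) = -0.0368
  y = (-11 - (2.8)·-1.2500) / (6.8) = -1.1029
Iteration 3:
  x = (-5 - (3)·-1.1029) / (4) = -0.4228
  y = (-11 - (2.8)·-0.0368) / (6.8) = -1.6025

-0.4228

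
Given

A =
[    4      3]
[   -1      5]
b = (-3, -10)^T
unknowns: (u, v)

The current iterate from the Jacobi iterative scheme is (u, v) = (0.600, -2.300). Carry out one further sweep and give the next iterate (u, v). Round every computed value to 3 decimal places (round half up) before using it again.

One sweep:
  u = (-3 - (3)·-2.300) / (4) = 0.975
  v = (-10 - (-1)·0.600) / (5) = -1.880

(0.975, -1.880)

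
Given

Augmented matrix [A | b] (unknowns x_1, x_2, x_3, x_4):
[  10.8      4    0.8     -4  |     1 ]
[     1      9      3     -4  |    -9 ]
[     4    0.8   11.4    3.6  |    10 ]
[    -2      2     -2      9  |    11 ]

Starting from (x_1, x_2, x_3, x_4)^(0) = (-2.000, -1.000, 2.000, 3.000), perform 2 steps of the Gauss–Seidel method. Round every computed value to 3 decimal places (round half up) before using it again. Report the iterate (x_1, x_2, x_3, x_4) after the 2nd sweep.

(0.881, -0.240, 0.102, 1.494)

Iteration 1:
  x_1 = (1 - (4)·-1.000 - (0.8)·2.000 - (-4)·3.000) / (10.8) = 1.426
  x_2 = (-9 - (1)·1.426 - (3)·2.000 - (-4)·3.000) / (9) = -0.492
  x_3 = (10 - (4)·1.426 - (0.8)·-0.492 - (3.6)·3.000) / (11.4) = -0.536
  x_4 = (11 - (-2)·1.426 - (2)·-0.492 - (-2)·-0.536) / (9) = 1.529
Iteration 2:
  x_1 = (1 - (4)·-0.492 - (0.8)·-0.536 - (-4)·1.529) / (10.8) = 0.881
  x_2 = (-9 - (1)·0.881 - (3)·-0.536 - (-4)·1.529) / (9) = -0.240
  x_3 = (10 - (4)·0.881 - (0.8)·-0.240 - (3.6)·1.529) / (11.4) = 0.102
  x_4 = (11 - (-2)·0.881 - (2)·-0.240 - (-2)·0.102) / (9) = 1.494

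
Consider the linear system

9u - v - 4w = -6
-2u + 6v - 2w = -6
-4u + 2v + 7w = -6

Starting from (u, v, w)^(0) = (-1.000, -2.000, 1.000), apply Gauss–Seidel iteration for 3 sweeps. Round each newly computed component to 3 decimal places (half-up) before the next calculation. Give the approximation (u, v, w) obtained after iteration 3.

Iteration 1:
  u = (-6 - (-1)·-2.000 - (-4)·1.000) / (9) = -0.444
  v = (-6 - (-2)·-0.444 - (-2)·1.000) / (6) = -0.815
  w = (-6 - (-4)·-0.444 - (2)·-0.815) / (7) = -0.878
Iteration 2:
  u = (-6 - (-1)·-0.815 - (-4)·-0.878) / (9) = -1.147
  v = (-6 - (-2)·-1.147 - (-2)·-0.878) / (6) = -1.675
  w = (-6 - (-4)·-1.147 - (2)·-1.675) / (7) = -1.034
Iteration 3:
  u = (-6 - (-1)·-1.675 - (-4)·-1.034) / (9) = -1.312
  v = (-6 - (-2)·-1.312 - (-2)·-1.034) / (6) = -1.782
  w = (-6 - (-4)·-1.312 - (2)·-1.782) / (7) = -1.098

(-1.312, -1.782, -1.098)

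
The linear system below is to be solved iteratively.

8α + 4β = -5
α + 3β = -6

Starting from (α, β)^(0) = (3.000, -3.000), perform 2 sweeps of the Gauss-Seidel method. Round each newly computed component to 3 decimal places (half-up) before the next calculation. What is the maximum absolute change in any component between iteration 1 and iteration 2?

Iteration 1:
  α = (-5 - (4)·-3.000) / (8) = 0.875
  β = (-6 - (1)·0.875) / (3) = -2.292
Iteration 2:
  α = (-5 - (4)·-2.292) / (8) = 0.521
  β = (-6 - (1)·0.521) / (3) = -2.174
Change: (-0.354, 0.118) → max |·| = 0.354

0.354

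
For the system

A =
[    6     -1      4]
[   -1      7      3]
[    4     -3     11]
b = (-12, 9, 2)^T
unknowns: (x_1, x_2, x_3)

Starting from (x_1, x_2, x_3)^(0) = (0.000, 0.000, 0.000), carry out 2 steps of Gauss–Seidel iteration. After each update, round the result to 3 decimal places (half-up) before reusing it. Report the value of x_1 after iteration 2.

-2.621

Iteration 1:
  x_1 = (-12 - (-1)·0.000 - (4)·0.000) / (6) = -2.000
  x_2 = (9 - (-1)·-2.000 - (3)·0.000) / (7) = 1.000
  x_3 = (2 - (4)·-2.000 - (-3)·1.000) / (11) = 1.182
Iteration 2:
  x_1 = (-12 - (-1)·1.000 - (4)·1.182) / (6) = -2.621
  x_2 = (9 - (-1)·-2.621 - (3)·1.182) / (7) = 0.405
  x_3 = (2 - (4)·-2.621 - (-3)·0.405) / (11) = 1.245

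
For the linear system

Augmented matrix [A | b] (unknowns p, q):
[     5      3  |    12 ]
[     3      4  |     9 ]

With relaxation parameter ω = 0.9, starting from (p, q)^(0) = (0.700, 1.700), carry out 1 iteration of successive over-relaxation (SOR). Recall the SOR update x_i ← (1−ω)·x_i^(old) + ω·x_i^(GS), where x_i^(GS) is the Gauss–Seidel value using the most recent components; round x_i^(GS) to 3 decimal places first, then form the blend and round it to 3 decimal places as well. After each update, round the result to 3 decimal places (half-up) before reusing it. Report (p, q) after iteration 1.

(1.312, 1.309)

Iteration 1:
  p: GS value = (12 - (3)·1.700) / (5) = 1.380;  p ← (1−ω)·0.700 + ω·1.380 = 1.312
  q: GS value = (9 - (3)·1.312) / (4) = 1.266;  q ← (1−ω)·1.700 + ω·1.266 = 1.309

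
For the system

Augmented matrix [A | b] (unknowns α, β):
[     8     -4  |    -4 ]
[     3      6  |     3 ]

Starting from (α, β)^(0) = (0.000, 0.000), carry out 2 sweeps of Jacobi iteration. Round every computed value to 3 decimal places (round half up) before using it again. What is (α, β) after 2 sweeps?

(-0.250, 0.750)

Iteration 1:
  α = (-4 - (-4)·0.000) / (8) = -0.500
  β = (3 - (3)·0.000) / (6) = 0.500
Iteration 2:
  α = (-4 - (-4)·0.500) / (8) = -0.250
  β = (3 - (3)·-0.500) / (6) = 0.750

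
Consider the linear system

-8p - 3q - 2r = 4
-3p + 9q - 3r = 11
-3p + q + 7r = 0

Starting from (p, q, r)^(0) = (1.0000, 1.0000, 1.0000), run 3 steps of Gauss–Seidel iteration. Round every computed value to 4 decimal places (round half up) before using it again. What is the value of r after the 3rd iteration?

-0.4086

Iteration 1:
  p = (4 - (-3)·1.0000 - (-2)·1.0000) / (-8) = -1.1250
  q = (11 - (-3)·-1.1250 - (-3)·1.0000) / (9) = 1.1806
  r = (0 - (-3)·-1.1250 - (1)·1.1806) / (7) = -0.6508
Iteration 2:
  p = (4 - (-3)·1.1806 - (-2)·-0.6508) / (-8) = -0.7800
  q = (11 - (-3)·-0.7800 - (-3)·-0.6508) / (9) = 0.7453
  r = (0 - (-3)·-0.7800 - (1)·0.7453) / (7) = -0.4408
Iteration 3:
  p = (4 - (-3)·0.7453 - (-2)·-0.4408) / (-8) = -0.6693
  q = (11 - (-3)·-0.6693 - (-3)·-0.4408) / (9) = 0.8522
  r = (0 - (-3)·-0.6693 - (1)·0.8522) / (7) = -0.4086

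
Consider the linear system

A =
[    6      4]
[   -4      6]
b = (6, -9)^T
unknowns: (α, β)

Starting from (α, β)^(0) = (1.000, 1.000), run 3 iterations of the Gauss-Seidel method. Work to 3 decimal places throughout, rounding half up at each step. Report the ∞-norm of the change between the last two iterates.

0.675

Iteration 1:
  α = (6 - (4)·1.000) / (6) = 0.333
  β = (-9 - (-4)·0.333) / (6) = -1.278
Iteration 2:
  α = (6 - (4)·-1.278) / (6) = 1.852
  β = (-9 - (-4)·1.852) / (6) = -0.265
Iteration 3:
  α = (6 - (4)·-0.265) / (6) = 1.177
  β = (-9 - (-4)·1.177) / (6) = -0.715
Change: (-0.675, -0.450) → max |·| = 0.675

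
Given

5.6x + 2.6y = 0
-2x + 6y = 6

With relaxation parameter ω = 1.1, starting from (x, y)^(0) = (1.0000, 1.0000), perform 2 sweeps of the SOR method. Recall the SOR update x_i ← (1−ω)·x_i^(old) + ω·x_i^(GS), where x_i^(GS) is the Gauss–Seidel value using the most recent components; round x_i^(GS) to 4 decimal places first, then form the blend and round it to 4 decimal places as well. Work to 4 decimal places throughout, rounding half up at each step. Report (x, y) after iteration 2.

Iteration 1:
  x: GS value = (0 - (2.6)·1.0000) / (5.6) = -0.4643;  x ← (1−ω)·1.0000 + ω·-0.4643 = -0.6107
  y: GS value = (6 - (-2)·-0.6107) / (6) = 0.7964;  y ← (1−ω)·1.0000 + ω·0.7964 = 0.7760
Iteration 2:
  x: GS value = (0 - (2.6)·0.7760) / (5.6) = -0.3603;  x ← (1−ω)·-0.6107 + ω·-0.3603 = -0.3353
  y: GS value = (6 - (-2)·-0.3353) / (6) = 0.8882;  y ← (1−ω)·0.7760 + ω·0.8882 = 0.8994

(-0.3353, 0.8994)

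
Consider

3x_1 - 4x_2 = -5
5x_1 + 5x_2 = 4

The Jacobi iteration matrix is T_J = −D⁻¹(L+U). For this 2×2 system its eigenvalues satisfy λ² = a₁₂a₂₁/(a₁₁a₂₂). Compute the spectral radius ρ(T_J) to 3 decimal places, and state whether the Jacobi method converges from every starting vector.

1.155

a₁₂a₂₁/(a₁₁a₂₂) = (-4)·(5) / ((3)·(5)) = -1.333333
ρ = √|-1.333333| = √1.333333 = 1.155
ρ > 1, so Jacobi diverges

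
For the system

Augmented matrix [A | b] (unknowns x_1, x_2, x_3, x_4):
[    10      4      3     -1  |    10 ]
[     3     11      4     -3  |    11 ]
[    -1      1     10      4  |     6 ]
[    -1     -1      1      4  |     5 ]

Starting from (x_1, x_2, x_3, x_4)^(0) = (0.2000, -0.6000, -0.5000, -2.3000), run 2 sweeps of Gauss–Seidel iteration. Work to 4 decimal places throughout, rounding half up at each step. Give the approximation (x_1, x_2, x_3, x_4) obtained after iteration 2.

(0.5407, 0.5926, 0.1162, 1.5043)

Iteration 1:
  x_1 = (10 - (4)·-0.6000 - (3)·-0.5000 - (-1)·-2.3000) / (10) = 1.1600
  x_2 = (11 - (3)·1.1600 - (4)·-0.5000 - (-3)·-2.3000) / (11) = 0.2382
  x_3 = (6 - (-1)·1.1600 - (1)·0.2382 - (4)·-2.3000) / (10) = 1.6122
  x_4 = (5 - (-1)·1.1600 - (-1)·0.2382 - (1)·1.6122) / (4) = 1.1965
Iteration 2:
  x_1 = (10 - (4)·0.2382 - (3)·1.6122 - (-1)·1.1965) / (10) = 0.5407
  x_2 = (11 - (3)·0.5407 - (4)·1.6122 - (-3)·1.1965) / (11) = 0.5926
  x_3 = (6 - (-1)·0.5407 - (1)·0.5926 - (4)·1.1965) / (10) = 0.1162
  x_4 = (5 - (-1)·0.5407 - (-1)·0.5926 - (1)·0.1162) / (4) = 1.5043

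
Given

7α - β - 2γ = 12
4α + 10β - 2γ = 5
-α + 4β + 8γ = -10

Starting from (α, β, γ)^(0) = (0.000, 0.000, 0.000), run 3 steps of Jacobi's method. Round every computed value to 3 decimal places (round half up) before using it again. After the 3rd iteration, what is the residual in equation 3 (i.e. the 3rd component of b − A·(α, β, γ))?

Iteration 1:
  α = (12 - (-1)·0.000 - (-2)·0.000) / (7) = 1.714
  β = (5 - (4)·0.000 - (-2)·0.000) / (10) = 0.500
  γ = (-10 - (-1)·0.000 - (4)·0.000) / (8) = -1.250
Iteration 2:
  α = (12 - (-1)·0.500 - (-2)·-1.250) / (7) = 1.429
  β = (5 - (4)·1.714 - (-2)·-1.250) / (10) = -0.436
  γ = (-10 - (-1)·1.714 - (4)·0.500) / (8) = -1.286
Iteration 3:
  α = (12 - (-1)·-0.436 - (-2)·-1.286) / (7) = 1.285
  β = (5 - (4)·1.429 - (-2)·-1.286) / (10) = -0.329
  γ = (-10 - (-1)·1.429 - (4)·-0.436) / (8) = -0.853
Residual b − A·x = (0.970, 1.444, -0.575)

-0.575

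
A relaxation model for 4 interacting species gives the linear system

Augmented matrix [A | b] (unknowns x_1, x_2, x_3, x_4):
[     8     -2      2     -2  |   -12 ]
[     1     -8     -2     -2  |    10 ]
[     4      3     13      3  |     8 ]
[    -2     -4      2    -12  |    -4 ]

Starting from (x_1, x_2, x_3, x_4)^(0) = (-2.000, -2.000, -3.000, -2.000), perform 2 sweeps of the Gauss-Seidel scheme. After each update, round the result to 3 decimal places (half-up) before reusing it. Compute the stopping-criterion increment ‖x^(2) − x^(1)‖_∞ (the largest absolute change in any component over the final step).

Iteration 1:
  x_1 = (-12 - (-2)·-2.000 - (2)·-3.000 - (-2)·-2.000) / (8) = -1.750
  x_2 = (10 - (1)·-1.750 - (-2)·-3.000 - (-2)·-2.000) / (-8) = -0.219
  x_3 = (8 - (4)·-1.750 - (3)·-0.219 - (3)·-2.000) / (13) = 1.666
  x_4 = (-4 - (-2)·-1.750 - (-4)·-0.219 - (2)·1.666) / (-12) = 0.976
Iteration 2:
  x_1 = (-12 - (-2)·-0.219 - (2)·1.666 - (-2)·0.976) / (8) = -1.727
  x_2 = (10 - (1)·-1.727 - (-2)·1.666 - (-2)·0.976) / (-8) = -2.126
  x_3 = (8 - (4)·-1.727 - (3)·-2.126 - (3)·0.976) / (13) = 1.412
  x_4 = (-4 - (-2)·-1.727 - (-4)·-2.126 - (2)·1.412) / (-12) = 1.565
Change: (0.023, -1.907, -0.254, 0.589) → max |·| = 1.907

1.907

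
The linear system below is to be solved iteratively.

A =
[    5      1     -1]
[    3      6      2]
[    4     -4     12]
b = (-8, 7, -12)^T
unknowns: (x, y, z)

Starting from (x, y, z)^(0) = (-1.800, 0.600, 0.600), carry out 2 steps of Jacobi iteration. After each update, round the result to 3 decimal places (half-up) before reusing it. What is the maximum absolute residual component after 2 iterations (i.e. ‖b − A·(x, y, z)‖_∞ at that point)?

2.312

Iteration 1:
  x = (-8 - (1)·0.600 - (-1)·0.600) / (5) = -1.600
  y = (7 - (3)·-1.800 - (2)·0.600) / (6) = 1.867
  z = (-12 - (4)·-1.800 - (-4)·0.600) / (12) = -0.200
Iteration 2:
  x = (-8 - (1)·1.867 - (-1)·-0.200) / (5) = -2.013
  y = (7 - (3)·-1.600 - (2)·-0.200) / (6) = 2.033
  z = (-12 - (4)·-1.600 - (-4)·1.867) / (12) = 0.156
Residual b − A·x = (0.188, 0.529, 2.312); ∞-norm = 2.312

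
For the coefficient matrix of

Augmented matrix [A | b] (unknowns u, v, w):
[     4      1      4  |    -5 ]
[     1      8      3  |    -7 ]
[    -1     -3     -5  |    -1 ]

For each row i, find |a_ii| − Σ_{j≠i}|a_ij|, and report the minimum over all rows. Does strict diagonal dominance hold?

-1

row 1: |4| − (1+4) = -1
row 2: |8| − (1+3) = 4
row 3: |-5| − (1+3) = 1
minimum over rows = -1 → not strictly diagonally dominant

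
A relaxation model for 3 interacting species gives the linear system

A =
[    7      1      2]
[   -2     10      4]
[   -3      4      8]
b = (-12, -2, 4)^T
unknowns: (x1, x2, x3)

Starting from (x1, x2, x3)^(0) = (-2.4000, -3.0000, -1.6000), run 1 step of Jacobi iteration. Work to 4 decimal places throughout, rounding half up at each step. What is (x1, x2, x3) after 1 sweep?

Iteration 1:
  x1 = (-12 - (1)·-3.0000 - (2)·-1.6000) / (7) = -0.8286
  x2 = (-2 - (-2)·-2.4000 - (4)·-1.6000) / (10) = -0.0400
  x3 = (4 - (-3)·-2.4000 - (4)·-3.0000) / (8) = 1.1000

(-0.8286, -0.0400, 1.1000)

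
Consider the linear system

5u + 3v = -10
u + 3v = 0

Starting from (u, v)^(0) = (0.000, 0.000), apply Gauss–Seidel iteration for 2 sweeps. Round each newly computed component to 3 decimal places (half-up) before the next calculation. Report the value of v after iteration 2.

Iteration 1:
  u = (-10 - (3)·0.000) / (5) = -2.000
  v = (0 - (1)·-2.000) / (3) = 0.667
Iteration 2:
  u = (-10 - (3)·0.667) / (5) = -2.400
  v = (0 - (1)·-2.400) / (3) = 0.800

0.800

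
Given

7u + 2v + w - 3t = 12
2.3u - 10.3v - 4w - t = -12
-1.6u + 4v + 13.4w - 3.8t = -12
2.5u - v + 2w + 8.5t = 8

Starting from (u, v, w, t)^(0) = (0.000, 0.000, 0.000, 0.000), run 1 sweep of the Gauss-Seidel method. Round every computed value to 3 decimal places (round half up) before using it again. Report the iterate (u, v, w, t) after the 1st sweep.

(1.714, 1.548, -1.153, 0.890)

Iteration 1:
  u = (12 - (2)·0.000 - (1)·0.000 - (-3)·0.000) / (7) = 1.714
  v = (-12 - (2.3)·1.714 - (-4)·0.000 - (-1)·0.000) / (-10.3) = 1.548
  w = (-12 - (-1.6)·1.714 - (4)·1.548 - (-3.8)·0.000) / (13.4) = -1.153
  t = (8 - (2.5)·1.714 - (-1)·1.548 - (2)·-1.153) / (8.5) = 0.890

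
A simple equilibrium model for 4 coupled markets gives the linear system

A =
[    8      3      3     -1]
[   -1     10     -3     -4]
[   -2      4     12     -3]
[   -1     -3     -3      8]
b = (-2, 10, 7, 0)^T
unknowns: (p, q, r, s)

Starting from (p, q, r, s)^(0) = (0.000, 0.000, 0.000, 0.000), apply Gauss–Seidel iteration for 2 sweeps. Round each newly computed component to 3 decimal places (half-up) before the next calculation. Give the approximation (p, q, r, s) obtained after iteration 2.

Iteration 1:
  p = (-2 - (3)·0.000 - (3)·0.000 - (-1)·0.000) / (8) = -0.250
  q = (10 - (-1)·-0.250 - (-3)·0.000 - (-4)·0.000) / (10) = 0.975
  r = (7 - (-2)·-0.250 - (4)·0.975 - (-3)·0.000) / (12) = 0.217
  s = (0 - (-1)·-0.250 - (-3)·0.975 - (-3)·0.217) / (8) = 0.416
Iteration 2:
  p = (-2 - (3)·0.975 - (3)·0.217 - (-1)·0.416) / (8) = -0.645
  q = (10 - (-1)·-0.645 - (-3)·0.217 - (-4)·0.416) / (10) = 1.167
  r = (7 - (-2)·-0.645 - (4)·1.167 - (-3)·0.416) / (12) = 0.191
  s = (0 - (-1)·-0.645 - (-3)·1.167 - (-3)·0.191) / (8) = 0.429

(-0.645, 1.167, 0.191, 0.429)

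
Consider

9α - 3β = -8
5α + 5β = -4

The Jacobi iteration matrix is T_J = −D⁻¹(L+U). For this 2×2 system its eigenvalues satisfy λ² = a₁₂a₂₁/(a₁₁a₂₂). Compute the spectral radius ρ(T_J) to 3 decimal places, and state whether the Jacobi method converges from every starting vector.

a₁₂a₂₁/(a₁₁a₂₂) = (-3)·(5) / ((9)·(5)) = -0.333333
ρ = √|-0.333333| = √0.333333 = 0.577
ρ < 1, so Jacobi converges

0.577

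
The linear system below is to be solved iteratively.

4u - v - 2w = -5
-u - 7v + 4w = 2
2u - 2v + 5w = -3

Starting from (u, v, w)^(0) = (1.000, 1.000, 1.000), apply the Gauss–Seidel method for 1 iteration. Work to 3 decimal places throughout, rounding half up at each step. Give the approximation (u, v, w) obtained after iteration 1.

(-0.500, 0.357, -0.257)

Iteration 1:
  u = (-5 - (-1)·1.000 - (-2)·1.000) / (4) = -0.500
  v = (2 - (-1)·-0.500 - (4)·1.000) / (-7) = 0.357
  w = (-3 - (2)·-0.500 - (-2)·0.357) / (5) = -0.257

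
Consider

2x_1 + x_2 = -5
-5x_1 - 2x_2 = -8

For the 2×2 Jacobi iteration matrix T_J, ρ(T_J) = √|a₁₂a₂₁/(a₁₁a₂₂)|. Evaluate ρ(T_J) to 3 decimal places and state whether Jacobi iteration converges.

1.118

a₁₂a₂₁/(a₁₁a₂₂) = (1)·(-5) / ((2)·(-2)) = 1.250000
ρ = √|1.250000| = √1.250000 = 1.118
ρ > 1, so Jacobi diverges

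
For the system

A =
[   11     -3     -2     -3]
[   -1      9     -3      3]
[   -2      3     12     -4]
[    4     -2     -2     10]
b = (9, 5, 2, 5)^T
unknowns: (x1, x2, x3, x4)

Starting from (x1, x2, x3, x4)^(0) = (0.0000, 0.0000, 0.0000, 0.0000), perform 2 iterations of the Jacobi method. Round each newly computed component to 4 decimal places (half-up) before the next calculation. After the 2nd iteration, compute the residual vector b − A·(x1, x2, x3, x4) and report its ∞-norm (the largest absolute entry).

1.3586

Iteration 1:
  x1 = (9 - (-3)·0.0000 - (-2)·0.0000 - (-3)·0.0000) / (11) = 0.8182
  x2 = (5 - (-1)·0.0000 - (-3)·0.0000 - (3)·0.0000) / (9) = 0.5556
  x3 = (2 - (-2)·0.0000 - (3)·0.0000 - (-4)·0.0000) / (12) = 0.1667
  x4 = (5 - (4)·0.0000 - (-2)·0.0000 - (-2)·0.0000) / (10) = 0.5000
Iteration 2:
  x1 = (9 - (-3)·0.5556 - (-2)·0.1667 - (-3)·0.5000) / (11) = 1.1364
  x2 = (5 - (-1)·0.8182 - (-3)·0.1667 - (3)·0.5000) / (9) = 0.5354
  x3 = (2 - (-2)·0.8182 - (3)·0.5556 - (-4)·0.5000) / (12) = 0.3308
  x4 = (5 - (4)·0.8182 - (-2)·0.5556 - (-2)·0.1667) / (10) = 0.3172
Residual b − A·x = (-0.2810, 1.3586, -0.0342, -0.9852); ∞-norm = 1.3586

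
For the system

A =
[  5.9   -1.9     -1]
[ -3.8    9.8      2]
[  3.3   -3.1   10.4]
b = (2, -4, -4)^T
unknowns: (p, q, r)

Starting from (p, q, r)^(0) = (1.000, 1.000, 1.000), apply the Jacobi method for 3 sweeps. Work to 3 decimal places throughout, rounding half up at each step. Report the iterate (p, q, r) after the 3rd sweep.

Iteration 1:
  p = (2 - (-1.9)·1.000 - (-1)·1.000) / (5.9) = 0.831
  q = (-4 - (-3.8)·1.000 - (2)·1.000) / (9.8) = -0.224
  r = (-4 - (3.3)·1.000 - (-3.1)·1.000) / (10.4) = -0.404
Iteration 2:
  p = (2 - (-1.9)·-0.224 - (-1)·-0.404) / (5.9) = 0.198
  q = (-4 - (-3.8)·0.831 - (2)·-0.404) / (9.8) = -0.003
  r = (-4 - (3.3)·0.831 - (-3.1)·-0.224) / (10.4) = -0.715
Iteration 3:
  p = (2 - (-1.9)·-0.003 - (-1)·-0.715) / (5.9) = 0.217
  q = (-4 - (-3.8)·0.198 - (2)·-0.715) / (9.8) = -0.185
  r = (-4 - (3.3)·0.198 - (-3.1)·-0.003) / (10.4) = -0.448

(0.217, -0.185, -0.448)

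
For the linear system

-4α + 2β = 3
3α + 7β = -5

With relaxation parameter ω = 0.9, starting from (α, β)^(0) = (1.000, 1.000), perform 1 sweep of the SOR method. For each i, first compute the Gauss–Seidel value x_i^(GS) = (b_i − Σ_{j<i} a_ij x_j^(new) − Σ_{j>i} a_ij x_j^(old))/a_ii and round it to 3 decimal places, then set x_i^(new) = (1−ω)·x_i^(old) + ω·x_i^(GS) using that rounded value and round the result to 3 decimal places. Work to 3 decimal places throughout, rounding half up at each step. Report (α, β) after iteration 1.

Iteration 1:
  α: GS value = (3 - (2)·1.000) / (-4) = -0.250;  α ← (1−ω)·1.000 + ω·-0.250 = -0.125
  β: GS value = (-5 - (3)·-0.125) / (7) = -0.661;  β ← (1−ω)·1.000 + ω·-0.661 = -0.495

(-0.125, -0.495)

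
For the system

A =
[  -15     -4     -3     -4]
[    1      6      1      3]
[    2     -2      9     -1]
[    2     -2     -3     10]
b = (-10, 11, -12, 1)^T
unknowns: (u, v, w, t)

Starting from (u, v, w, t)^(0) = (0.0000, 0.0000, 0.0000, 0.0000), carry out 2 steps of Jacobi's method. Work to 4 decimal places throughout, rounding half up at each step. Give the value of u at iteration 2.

0.4178

Iteration 1:
  u = (-10 - (-4)·0.0000 - (-3)·0.0000 - (-4)·0.0000) / (-15) = 0.6667
  v = (11 - (1)·0.0000 - (1)·0.0000 - (3)·0.0000) / (6) = 1.8333
  w = (-12 - (2)·0.0000 - (-2)·0.0000 - (-1)·0.0000) / (9) = -1.3333
  t = (1 - (2)·0.0000 - (-2)·0.0000 - (-3)·0.0000) / (10) = 0.1000
Iteration 2:
  u = (-10 - (-4)·1.8333 - (-3)·-1.3333 - (-4)·0.1000) / (-15) = 0.4178
  v = (11 - (1)·0.6667 - (1)·-1.3333 - (3)·0.1000) / (6) = 1.8944
  w = (-12 - (2)·0.6667 - (-2)·1.8333 - (-1)·0.1000) / (9) = -1.0630
  t = (1 - (2)·0.6667 - (-2)·1.8333 - (-3)·-1.3333) / (10) = -0.0667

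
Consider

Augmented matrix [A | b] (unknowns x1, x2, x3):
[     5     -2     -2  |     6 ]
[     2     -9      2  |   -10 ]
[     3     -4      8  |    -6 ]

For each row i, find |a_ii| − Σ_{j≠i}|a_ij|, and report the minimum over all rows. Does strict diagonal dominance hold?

row 1: |5| − (2+2) = 1
row 2: |-9| − (2+2) = 5
row 3: |8| − (3+4) = 1
minimum over rows = 1 → strictly diagonally dominant (convergence guaranteed)

1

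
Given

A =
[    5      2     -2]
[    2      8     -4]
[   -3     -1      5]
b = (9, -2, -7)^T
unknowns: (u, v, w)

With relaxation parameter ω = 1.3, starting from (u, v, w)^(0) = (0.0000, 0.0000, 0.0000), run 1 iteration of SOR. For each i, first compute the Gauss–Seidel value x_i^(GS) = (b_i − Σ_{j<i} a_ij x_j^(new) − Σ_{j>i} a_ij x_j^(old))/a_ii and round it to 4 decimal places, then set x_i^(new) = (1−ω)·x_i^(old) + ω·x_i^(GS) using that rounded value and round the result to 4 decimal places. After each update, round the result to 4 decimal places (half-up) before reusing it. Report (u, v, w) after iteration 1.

Iteration 1:
  u: GS value = (9 - (2)·0.0000 - (-2)·0.0000) / (5) = 1.8000;  u ← (1−ω)·0.0000 + ω·1.8000 = 2.3400
  v: GS value = (-2 - (2)·2.3400 - (-4)·0.0000) / (8) = -0.8350;  v ← (1−ω)·0.0000 + ω·-0.8350 = -1.0855
  w: GS value = (-7 - (-3)·2.3400 - (-1)·-1.0855) / (5) = -0.2131;  w ← (1−ω)·0.0000 + ω·-0.2131 = -0.2770

(2.3400, -1.0855, -0.2770)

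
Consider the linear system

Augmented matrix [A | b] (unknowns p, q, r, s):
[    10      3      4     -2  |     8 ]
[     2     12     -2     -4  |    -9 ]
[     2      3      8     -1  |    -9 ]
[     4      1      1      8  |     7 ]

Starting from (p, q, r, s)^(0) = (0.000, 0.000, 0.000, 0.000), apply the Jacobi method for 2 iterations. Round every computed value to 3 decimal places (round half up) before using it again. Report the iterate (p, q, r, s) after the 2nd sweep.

(1.650, -0.779, -0.934, 0.709)

Iteration 1:
  p = (8 - (3)·0.000 - (4)·0.000 - (-2)·0.000) / (10) = 0.800
  q = (-9 - (2)·0.000 - (-2)·0.000 - (-4)·0.000) / (12) = -0.750
  r = (-9 - (2)·0.000 - (3)·0.000 - (-1)·0.000) / (8) = -1.125
  s = (7 - (4)·0.000 - (1)·0.000 - (1)·0.000) / (8) = 0.875
Iteration 2:
  p = (8 - (3)·-0.750 - (4)·-1.125 - (-2)·0.875) / (10) = 1.650
  q = (-9 - (2)·0.800 - (-2)·-1.125 - (-4)·0.875) / (12) = -0.779
  r = (-9 - (2)·0.800 - (3)·-0.750 - (-1)·0.875) / (8) = -0.934
  s = (7 - (4)·0.800 - (1)·-0.750 - (1)·-1.125) / (8) = 0.709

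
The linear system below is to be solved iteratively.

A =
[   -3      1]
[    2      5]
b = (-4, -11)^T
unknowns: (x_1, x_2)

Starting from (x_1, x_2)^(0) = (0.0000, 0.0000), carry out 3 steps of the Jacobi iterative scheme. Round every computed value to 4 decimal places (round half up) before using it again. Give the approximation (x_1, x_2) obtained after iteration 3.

Iteration 1:
  x_1 = (-4 - (1)·0.0000) / (-3) = 1.3333
  x_2 = (-11 - (2)·0.0000) / (5) = -2.2000
Iteration 2:
  x_1 = (-4 - (1)·-2.2000) / (-3) = 0.6000
  x_2 = (-11 - (2)·1.3333) / (5) = -2.7333
Iteration 3:
  x_1 = (-4 - (1)·-2.7333) / (-3) = 0.4222
  x_2 = (-11 - (2)·0.6000) / (5) = -2.4400

(0.4222, -2.4400)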